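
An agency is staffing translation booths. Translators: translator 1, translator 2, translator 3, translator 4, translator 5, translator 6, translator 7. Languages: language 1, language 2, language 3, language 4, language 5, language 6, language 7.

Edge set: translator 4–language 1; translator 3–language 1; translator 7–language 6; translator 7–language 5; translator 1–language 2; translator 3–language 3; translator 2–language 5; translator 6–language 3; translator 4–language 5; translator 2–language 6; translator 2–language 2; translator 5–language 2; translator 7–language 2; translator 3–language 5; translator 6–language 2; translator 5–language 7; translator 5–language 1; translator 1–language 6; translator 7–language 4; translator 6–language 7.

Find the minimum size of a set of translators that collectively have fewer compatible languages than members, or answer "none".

A matching saturating every translator exists, for instance translator 1→language 6, translator 2→language 5, translator 3→language 3, translator 4→language 1, translator 5→language 2, translator 6→language 7, translator 7→language 4.
By Hall's marriage theorem, this means |N(S)| ≥ |S| for every subset S, so no violating subset exists.

none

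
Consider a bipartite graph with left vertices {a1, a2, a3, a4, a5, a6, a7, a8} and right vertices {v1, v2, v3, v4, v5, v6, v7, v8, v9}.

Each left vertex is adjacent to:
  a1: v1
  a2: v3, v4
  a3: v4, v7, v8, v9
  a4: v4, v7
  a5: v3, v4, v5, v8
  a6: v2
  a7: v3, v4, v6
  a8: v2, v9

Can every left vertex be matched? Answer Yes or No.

A valid assignment of size 8: a1-v1, a2-v3, a3-v4, a4-v7, a5-v8, a6-v2, a7-v6, a8-v9.
Every left vertex is matched, so this matching saturates all of them.

Yes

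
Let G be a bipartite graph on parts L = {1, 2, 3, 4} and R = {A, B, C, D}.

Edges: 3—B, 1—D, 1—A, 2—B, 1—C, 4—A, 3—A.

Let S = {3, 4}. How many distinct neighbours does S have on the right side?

The union of neighbours of {3, 4} is {A, B}, which has 2 elements.
Since |N(S)| = 2 ≥ |S| = 2, Hall's condition holds for this subset.

2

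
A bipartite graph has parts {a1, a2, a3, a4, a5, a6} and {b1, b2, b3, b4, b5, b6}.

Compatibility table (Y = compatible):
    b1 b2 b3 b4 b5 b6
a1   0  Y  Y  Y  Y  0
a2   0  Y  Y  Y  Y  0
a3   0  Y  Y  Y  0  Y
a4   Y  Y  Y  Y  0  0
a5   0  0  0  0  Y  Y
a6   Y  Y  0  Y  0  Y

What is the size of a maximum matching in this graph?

6

One maximum matching: a1→b2, a2→b4, a3→b3, a4→b1, a5→b5, a6→b6.
All 6 left vertices are matched, so no larger matching exists.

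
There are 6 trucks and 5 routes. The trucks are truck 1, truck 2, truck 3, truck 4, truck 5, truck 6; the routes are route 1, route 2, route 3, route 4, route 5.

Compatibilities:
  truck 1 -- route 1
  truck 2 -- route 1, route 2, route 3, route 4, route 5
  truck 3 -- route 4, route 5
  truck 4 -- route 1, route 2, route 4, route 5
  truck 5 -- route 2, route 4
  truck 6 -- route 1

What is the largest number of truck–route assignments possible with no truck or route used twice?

5

A valid assignment of size 5: truck 1-route 1, truck 2-route 3, truck 3-route 5, truck 4-route 4, truck 5-route 2.
The set {truck 1, truck 6} has only 1 neighbour ({route 1}), so by Hall's theorem at most 5 of the 6 trucks can be matched.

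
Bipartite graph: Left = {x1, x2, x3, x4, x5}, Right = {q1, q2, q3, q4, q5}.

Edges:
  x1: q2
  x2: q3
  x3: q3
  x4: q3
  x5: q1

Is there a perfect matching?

The set {x2, x3, x4} has only 1 neighbour ({q3}), so by Hall's theorem at most 3 of the 5 left vertices can be matched.
Hence no matching covers every left vertex.

No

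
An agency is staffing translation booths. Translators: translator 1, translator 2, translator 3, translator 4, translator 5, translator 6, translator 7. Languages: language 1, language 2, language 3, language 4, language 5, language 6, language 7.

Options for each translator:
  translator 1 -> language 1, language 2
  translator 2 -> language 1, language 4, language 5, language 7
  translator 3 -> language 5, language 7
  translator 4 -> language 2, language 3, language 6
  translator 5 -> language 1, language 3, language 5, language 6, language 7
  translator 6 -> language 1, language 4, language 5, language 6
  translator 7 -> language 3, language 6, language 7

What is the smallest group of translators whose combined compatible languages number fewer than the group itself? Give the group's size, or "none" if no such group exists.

none

A matching saturating every translator exists, for instance translator 1→language 2, translator 2→language 1, translator 3→language 5, translator 4→language 3, translator 5→language 6, translator 6→language 4, translator 7→language 7.
By Hall's marriage theorem, this means |N(S)| ≥ |S| for every subset S, so no violating subset exists.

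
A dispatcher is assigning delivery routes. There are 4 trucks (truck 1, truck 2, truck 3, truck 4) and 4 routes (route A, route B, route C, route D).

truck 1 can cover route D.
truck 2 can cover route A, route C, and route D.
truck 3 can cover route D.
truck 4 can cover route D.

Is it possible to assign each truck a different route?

The set {truck 1, truck 3, truck 4} has only 1 neighbour ({route D}), so by Hall's theorem at most 2 of the 4 trucks can be matched.
Hence no matching covers every truck.

No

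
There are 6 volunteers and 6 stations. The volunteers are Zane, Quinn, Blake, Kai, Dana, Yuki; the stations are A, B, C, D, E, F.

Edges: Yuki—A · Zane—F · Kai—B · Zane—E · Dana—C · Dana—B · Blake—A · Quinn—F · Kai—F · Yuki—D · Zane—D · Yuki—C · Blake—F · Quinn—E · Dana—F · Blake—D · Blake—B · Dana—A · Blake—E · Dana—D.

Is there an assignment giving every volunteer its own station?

Yes

A valid assignment of size 6: Zane–D, Quinn–F, Blake–E, Kai–B, Dana–A, Yuki–C.
All 6 volunteers are covered.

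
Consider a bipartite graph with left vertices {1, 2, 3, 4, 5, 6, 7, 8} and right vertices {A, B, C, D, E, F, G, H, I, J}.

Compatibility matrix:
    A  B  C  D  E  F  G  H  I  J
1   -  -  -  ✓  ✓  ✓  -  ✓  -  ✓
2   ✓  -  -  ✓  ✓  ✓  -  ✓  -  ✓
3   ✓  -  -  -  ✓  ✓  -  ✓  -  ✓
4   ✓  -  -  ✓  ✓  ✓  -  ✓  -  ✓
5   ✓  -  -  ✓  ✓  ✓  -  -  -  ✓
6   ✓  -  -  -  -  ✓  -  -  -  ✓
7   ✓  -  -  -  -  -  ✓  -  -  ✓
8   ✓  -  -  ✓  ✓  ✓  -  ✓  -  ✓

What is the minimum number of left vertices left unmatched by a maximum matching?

1

For example, pair 1–D, 2–F, 3–H, 4–E, 5–A, 6–J, 7–G.
The set {1, 2, 3, 4, 5, 6, 8} has only 6 neighbours ({A, D, E, F, H, J}), so by Hall's theorem at most 7 of the 8 left vertices can be matched.
That matches 7 of the 8, leaving 1 unmatched; no matching can do better.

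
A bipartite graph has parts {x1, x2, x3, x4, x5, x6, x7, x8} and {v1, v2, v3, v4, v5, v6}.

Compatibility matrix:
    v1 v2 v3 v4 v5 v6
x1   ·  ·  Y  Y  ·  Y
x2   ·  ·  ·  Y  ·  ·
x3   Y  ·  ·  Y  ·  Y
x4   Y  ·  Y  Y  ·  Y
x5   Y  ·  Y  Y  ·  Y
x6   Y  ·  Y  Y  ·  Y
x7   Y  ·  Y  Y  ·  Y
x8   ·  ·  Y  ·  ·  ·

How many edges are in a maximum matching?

4

For example, pair x1–v3, x2–v4, x3–v1, x4–v6.
The set {x1, x2, x3, x4, x5, x6, x7, x8} has only 4 neighbours ({v1, v3, v4, v6}), so by Hall's theorem at most 4 of the 8 left vertices can be matched.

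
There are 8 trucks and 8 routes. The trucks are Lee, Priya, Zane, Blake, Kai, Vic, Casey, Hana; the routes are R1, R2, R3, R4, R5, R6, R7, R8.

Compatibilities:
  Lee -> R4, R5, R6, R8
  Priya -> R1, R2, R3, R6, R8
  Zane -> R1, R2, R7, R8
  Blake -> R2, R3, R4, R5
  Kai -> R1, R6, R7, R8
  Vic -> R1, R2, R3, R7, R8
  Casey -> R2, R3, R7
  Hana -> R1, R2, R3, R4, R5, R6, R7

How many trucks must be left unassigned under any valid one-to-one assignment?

0

A valid assignment of size 8: Lee-R4, Priya-R3, Zane-R8, Blake-R5, Kai-R1, Vic-R2, Casey-R7, Hana-R6.
This saturates every truck, so 8 is the maximum.
That matches 8 of the 8, leaving 0 unmatched; no matching can do better.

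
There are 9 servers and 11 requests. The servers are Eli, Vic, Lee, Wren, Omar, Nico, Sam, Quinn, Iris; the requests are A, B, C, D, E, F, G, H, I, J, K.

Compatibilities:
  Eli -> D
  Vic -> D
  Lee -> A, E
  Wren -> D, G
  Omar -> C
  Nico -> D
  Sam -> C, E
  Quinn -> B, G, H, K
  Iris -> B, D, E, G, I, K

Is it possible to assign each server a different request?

No

The set {Eli, Vic, Nico} has only 1 neighbour ({D}), so by Hall's theorem at most 7 of the 9 servers can be matched.
Hence no matching covers every server.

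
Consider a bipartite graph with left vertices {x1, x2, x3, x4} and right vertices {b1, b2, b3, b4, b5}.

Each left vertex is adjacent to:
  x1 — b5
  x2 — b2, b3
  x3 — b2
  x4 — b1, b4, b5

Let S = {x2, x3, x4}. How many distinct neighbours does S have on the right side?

The union of neighbours of {x2, x3, x4} is {b1, b2, b3, b4, b5}, which has 5 elements.
Since |N(S)| = 5 ≥ |S| = 3, Hall's condition holds for this subset.

5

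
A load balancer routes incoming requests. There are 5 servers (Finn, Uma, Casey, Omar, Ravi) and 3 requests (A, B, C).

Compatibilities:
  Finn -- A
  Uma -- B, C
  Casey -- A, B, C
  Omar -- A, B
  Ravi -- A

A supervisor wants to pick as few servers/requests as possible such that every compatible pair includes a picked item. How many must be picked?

3

A maximum matching has 3 edges (e.g. Finn–A, Uma–C, Casey–B).
By König's theorem the minimum vertex cover has the same size. One such cover is {A, B, C}.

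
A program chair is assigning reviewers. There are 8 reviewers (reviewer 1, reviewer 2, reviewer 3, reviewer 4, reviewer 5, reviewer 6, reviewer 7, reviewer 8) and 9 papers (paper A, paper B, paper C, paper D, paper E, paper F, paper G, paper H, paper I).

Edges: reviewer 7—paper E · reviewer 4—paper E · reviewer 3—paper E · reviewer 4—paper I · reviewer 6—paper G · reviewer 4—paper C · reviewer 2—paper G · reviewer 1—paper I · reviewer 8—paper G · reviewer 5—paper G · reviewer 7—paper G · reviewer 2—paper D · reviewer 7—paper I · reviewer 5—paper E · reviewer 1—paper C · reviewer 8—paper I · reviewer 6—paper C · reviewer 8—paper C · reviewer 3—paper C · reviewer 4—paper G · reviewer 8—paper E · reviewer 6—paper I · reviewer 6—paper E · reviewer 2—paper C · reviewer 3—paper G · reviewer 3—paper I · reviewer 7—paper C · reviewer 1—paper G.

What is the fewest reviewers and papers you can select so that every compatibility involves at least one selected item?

The 5 edges reviewer 1–paper G, reviewer 2–paper D, reviewer 3–paper I, reviewer 4–paper C, reviewer 5–paper E form a matching, so any vertex cover needs at least 5 vertices (one per matched edge).
Conversely {reviewer 2, paper C, paper E, paper G, paper I} meets every edge and has exactly 5 vertices, so 5 is optimal.

5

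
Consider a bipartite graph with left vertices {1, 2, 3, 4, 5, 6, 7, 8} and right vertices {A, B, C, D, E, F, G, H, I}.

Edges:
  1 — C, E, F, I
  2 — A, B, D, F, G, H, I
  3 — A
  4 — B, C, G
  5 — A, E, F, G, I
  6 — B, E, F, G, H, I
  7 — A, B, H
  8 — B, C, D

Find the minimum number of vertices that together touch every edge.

8

A maximum matching has 8 edges (e.g. 1–F, 2–D, 3–A, 4–C, 5–E, 6–G, 7–H, 8–B).
By König's theorem the minimum vertex cover has the same size. One such cover is {1, 2, 3, 4, 5, 6, 7, 8}.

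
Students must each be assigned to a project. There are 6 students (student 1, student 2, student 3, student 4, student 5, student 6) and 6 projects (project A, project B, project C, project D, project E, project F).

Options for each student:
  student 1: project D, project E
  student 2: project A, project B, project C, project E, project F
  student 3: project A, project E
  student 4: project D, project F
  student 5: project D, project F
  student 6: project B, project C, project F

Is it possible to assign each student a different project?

One maximum matching: student 1→project E, student 2→project B, student 3→project A, student 4→project D, student 5→project F, student 6→project C.
All 6 students are covered.

Yes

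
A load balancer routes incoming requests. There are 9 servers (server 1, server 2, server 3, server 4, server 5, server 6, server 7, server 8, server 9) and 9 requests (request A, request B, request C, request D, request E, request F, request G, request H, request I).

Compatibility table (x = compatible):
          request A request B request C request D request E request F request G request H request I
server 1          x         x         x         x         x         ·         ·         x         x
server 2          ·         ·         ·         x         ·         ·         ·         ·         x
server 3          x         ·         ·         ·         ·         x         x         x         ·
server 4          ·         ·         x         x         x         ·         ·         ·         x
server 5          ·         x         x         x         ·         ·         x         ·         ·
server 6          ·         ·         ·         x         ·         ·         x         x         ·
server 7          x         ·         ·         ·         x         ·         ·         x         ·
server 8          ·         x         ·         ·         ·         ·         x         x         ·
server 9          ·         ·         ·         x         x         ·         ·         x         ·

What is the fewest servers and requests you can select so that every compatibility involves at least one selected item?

9

{server 1, server 2, server 3, server 4, server 5, server 6, server 7, server 8, server 9} is a vertex cover of size 9: every edge has an endpoint in this set.
No smaller cover exists because server 1–request H, server 2–request I, server 3–request F, server 4–request C, server 5–request D, server 6–request G, server 7–request A, server 8–request B, server 9–request E is a matching of size 9, and a cover must include an endpoint of each of these disjoint edges (König's theorem).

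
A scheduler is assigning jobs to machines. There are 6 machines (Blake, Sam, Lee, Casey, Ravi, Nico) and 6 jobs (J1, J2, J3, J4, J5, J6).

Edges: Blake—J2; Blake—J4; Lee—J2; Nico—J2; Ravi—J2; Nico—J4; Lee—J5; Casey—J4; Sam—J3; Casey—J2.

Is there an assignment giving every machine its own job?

The set {Blake, Casey, Ravi, Nico} has only 2 neighbours ({J2, J4}), so by Hall's theorem at most 4 of the 6 machines can be matched.
Hence no matching covers every machine.

No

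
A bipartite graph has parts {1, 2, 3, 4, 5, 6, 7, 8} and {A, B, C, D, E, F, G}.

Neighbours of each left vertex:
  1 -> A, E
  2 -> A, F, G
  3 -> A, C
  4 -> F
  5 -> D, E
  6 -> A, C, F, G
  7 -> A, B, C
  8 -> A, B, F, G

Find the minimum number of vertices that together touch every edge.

A maximum matching has 7 edges (e.g. 1–E, 2–G, 3–A, 4–F, 5–D, 6–C, 7–B).
By König's theorem the minimum vertex cover has the same size. One such cover is {1, 5, A, B, C, F, G}.

7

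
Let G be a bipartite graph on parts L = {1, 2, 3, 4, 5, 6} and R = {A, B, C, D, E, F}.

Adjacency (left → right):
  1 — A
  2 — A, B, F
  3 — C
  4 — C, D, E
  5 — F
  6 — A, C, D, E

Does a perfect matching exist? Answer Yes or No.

Yes

For example, pair 1–A, 2–B, 3–C, 4–D, 5–F, 6–E.
Every left vertex is matched, so this is a perfect matching.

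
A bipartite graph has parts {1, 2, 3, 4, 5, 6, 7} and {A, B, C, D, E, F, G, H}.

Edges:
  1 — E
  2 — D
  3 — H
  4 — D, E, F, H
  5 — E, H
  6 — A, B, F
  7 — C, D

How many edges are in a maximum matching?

A valid assignment of size 6: 1-E, 2-D, 3-H, 4-F, 6-B, 7-C.
The set {1, 3, 5} has only 2 neighbours ({E, H}), so by Hall's theorem at most 6 of the 7 left vertices can be matched.

6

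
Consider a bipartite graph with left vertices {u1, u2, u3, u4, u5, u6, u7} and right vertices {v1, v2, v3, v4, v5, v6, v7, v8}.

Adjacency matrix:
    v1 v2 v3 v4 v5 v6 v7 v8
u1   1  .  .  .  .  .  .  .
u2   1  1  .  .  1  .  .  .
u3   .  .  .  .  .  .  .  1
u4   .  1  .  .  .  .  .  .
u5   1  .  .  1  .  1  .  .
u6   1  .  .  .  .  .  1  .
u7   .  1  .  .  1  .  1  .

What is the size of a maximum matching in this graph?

For example, pair u1–v1, u2–v5, u3–v8, u4–v2, u5–v6, u6–v7.
The set {u1, u2, u4, u6, u7} has only 4 neighbours ({v1, v2, v5, v7}), so by Hall's theorem at most 6 of the 7 left vertices can be matched.

6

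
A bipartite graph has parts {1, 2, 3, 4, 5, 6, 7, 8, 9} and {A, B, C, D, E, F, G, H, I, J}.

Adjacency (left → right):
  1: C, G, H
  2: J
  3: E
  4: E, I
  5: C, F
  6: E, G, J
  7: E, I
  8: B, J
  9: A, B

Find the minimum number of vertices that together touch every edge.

8

The 8 edges 1–C, 2–J, 3–E, 4–I, 5–F, 6–G, 8–B, 9–A form a matching, so any vertex cover needs at least 8 vertices (one per matched edge).
Conversely {1, 2, 5, 6, 8, 9, E, I} meets every edge and has exactly 8 vertices, so 8 is optimal.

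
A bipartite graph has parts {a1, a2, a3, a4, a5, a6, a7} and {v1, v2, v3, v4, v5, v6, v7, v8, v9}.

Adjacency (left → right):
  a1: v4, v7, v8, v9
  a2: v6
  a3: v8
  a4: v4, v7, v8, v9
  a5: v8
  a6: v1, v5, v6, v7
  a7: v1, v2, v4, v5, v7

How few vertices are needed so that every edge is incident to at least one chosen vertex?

6

{a1, a2, a4, a6, a7, v8} is a vertex cover of size 6: every edge has an endpoint in this set.
No smaller cover exists because a1–v9, a2–v6, a3–v8, a4–v4, a6–v7, a7–v2 is a matching of size 6, and a cover must include an endpoint of each of these disjoint edges (König's theorem).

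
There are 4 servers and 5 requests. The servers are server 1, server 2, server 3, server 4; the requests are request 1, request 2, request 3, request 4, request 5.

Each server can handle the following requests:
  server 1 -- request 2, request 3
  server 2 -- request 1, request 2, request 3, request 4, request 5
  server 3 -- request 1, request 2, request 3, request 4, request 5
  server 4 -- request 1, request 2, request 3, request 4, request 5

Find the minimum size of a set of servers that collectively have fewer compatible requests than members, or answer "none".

A matching saturating every server exists, for instance server 1→request 3, server 2→request 5, server 3→request 2, server 4→request 4.
By Hall's marriage theorem, this means |N(S)| ≥ |S| for every subset S, so no violating subset exists.

none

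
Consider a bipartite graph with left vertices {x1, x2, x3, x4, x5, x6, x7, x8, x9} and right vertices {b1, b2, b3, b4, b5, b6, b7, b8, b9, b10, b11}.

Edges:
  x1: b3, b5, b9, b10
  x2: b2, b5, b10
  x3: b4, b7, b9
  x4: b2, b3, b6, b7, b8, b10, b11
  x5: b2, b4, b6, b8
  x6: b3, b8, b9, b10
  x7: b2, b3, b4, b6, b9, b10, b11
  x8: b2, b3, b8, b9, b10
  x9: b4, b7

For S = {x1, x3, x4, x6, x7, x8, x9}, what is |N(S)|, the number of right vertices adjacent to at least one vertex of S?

The union of neighbours of {x1, x3, x4, x6, x7, x8, x9} is {b2, b3, b4, b5, b6, b7, b8, b9, b10, b11}, which has 10 elements.
Since |N(S)| = 10 ≥ |S| = 7, Hall's condition holds for this subset.

10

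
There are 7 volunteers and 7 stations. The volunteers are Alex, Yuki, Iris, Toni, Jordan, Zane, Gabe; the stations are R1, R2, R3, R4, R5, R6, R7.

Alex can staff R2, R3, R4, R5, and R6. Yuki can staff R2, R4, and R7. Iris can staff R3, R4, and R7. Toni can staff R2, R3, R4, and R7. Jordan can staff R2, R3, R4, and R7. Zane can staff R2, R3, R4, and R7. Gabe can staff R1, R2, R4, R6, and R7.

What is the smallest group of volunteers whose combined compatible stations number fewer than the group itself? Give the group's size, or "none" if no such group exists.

5

Take S = {Yuki, Iris, Toni, Jordan, Zane}. Its neighbourhood is {R2, R3, R4, R7}, so |N(S)| = 4 < |S| = 5.
Every subset of size less than 5 has at least as many neighbours as members, so 5 is the minimum.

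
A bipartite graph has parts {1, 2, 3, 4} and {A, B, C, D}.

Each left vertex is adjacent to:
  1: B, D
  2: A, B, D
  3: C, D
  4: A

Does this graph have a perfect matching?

One maximum matching: 1→D, 2→B, 3→C, 4→A.
Every left vertex is matched, so this is a perfect matching.

Yes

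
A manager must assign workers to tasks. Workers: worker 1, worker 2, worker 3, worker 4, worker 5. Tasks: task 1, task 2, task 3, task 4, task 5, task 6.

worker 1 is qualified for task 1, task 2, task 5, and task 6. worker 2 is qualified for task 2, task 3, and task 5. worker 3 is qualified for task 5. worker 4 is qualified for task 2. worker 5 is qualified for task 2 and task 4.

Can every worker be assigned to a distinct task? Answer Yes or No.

Yes

A valid assignment of size 5: worker 1-task 1, worker 2-task 3, worker 3-task 5, worker 4-task 2, worker 5-task 4.
Every worker is matched, so this matching saturates all of them.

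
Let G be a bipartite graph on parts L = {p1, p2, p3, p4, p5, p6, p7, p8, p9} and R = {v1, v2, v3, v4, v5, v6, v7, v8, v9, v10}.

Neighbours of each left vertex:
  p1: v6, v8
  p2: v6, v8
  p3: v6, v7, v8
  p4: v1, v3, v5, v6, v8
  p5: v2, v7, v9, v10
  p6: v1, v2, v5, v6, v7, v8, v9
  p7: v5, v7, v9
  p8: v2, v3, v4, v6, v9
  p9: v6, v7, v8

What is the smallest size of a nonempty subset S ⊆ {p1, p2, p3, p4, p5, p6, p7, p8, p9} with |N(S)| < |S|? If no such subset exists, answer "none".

4

Take S = {p1, p2, p3, p9}. Its neighbourhood is {v6, v7, v8}, so |N(S)| = 3 < |S| = 4.
Every subset of size less than 4 has at least as many neighbours as members, so 4 is the minimum.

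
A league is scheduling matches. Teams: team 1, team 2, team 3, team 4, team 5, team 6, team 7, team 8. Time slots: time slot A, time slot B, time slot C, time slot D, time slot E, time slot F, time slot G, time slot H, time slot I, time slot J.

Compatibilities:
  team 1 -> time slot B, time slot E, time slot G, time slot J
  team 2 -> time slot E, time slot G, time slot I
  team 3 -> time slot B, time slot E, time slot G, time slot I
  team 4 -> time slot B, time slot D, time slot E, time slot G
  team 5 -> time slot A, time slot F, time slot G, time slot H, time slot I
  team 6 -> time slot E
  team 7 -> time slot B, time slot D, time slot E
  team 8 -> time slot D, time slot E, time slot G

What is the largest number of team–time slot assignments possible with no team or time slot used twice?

A valid assignment of size 7: team 1→time slot J, team 2→time slot I, team 3→time slot B, team 4→time slot G, team 5→time slot H, team 6→time slot E, team 7→time slot D.
The set {team 2, team 3, team 4, team 6, team 7, team 8} has only 5 neighbours ({time slot B, time slot D, time slot E, time slot G, time slot I}), so by Hall's theorem at most 7 of the 8 teams can be matched.

7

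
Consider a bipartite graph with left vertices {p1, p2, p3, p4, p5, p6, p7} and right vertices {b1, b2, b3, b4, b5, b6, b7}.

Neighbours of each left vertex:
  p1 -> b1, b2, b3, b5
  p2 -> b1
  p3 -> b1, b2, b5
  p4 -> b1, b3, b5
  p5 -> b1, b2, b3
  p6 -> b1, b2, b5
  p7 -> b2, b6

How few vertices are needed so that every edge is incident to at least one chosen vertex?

5

The 5 edges p1–b2, p2–b1, p3–b5, p4–b3, p7–b6 form a matching, so any vertex cover needs at least 5 vertices (one per matched edge).
Conversely {p7, b1, b2, b3, b5} meets every edge and has exactly 5 vertices, so 5 is optimal.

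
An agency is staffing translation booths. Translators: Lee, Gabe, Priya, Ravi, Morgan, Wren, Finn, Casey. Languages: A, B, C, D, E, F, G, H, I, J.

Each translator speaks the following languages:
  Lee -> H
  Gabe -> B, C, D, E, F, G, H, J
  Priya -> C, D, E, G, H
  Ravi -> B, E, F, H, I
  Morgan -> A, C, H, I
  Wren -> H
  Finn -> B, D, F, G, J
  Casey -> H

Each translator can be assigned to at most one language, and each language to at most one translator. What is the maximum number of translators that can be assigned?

For example, pair Lee→H, Gabe→G, Priya→E, Ravi→B, Morgan→I, Finn→J.
The set {Lee, Wren, Casey} has only 1 neighbour ({H}), so by Hall's theorem at most 6 of the 8 translators can be matched.

6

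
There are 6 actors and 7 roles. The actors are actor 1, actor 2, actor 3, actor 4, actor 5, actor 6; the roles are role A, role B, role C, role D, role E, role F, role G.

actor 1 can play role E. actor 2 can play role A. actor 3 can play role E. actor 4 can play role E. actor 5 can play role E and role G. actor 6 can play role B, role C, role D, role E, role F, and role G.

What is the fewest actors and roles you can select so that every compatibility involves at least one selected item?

4

A maximum matching has 4 edges (e.g. actor 1–role E, actor 2–role A, actor 5–role G, actor 6–role C).
By König's theorem the minimum vertex cover has the same size. One such cover is {actor 2, actor 5, actor 6, role E}.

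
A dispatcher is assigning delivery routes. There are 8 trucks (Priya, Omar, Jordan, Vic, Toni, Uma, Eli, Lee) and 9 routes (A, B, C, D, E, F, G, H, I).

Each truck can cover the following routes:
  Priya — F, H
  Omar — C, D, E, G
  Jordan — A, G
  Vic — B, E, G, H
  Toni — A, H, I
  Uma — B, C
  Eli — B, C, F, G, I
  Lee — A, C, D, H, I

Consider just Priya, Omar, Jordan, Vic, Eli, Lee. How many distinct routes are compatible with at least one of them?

9

The union of neighbours of {Priya, Omar, Jordan, Vic, Eli, Lee} is {A, B, C, D, E, F, G, H, I}, which has 9 elements.
Since |N(S)| = 9 ≥ |S| = 6, Hall's condition holds for this subset.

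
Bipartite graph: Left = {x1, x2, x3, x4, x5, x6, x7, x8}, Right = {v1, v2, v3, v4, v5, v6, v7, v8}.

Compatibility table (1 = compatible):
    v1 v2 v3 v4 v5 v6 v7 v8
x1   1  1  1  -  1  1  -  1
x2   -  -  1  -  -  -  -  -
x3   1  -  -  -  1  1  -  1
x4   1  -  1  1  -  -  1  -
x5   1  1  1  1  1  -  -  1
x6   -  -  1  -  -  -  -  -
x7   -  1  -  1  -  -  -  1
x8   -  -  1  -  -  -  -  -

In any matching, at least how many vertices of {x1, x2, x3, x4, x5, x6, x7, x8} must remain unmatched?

2

One maximum matching: x1-v8, x2-v3, x3-v6, x4-v7, x5-v1, x7-v2.
The set {x2, x6, x8} has only 1 neighbour ({v3}), so by Hall's theorem at most 6 of the 8 left vertices can be matched.
That matches 6 of the 8, leaving 2 unmatched; no matching can do better.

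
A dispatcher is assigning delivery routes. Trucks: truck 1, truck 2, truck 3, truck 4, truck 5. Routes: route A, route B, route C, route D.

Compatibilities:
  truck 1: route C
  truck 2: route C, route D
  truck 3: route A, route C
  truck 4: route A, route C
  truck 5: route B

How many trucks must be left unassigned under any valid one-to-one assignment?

1

One maximum matching: truck 1–route C, truck 2–route D, truck 3–route A, truck 5–route B.
The set {truck 1, truck 3, truck 4} has only 2 neighbours ({route A, route C}), so by Hall's theorem at most 4 of the 5 trucks can be matched.
That matches 4 of the 5, leaving 1 unmatched; no matching can do better.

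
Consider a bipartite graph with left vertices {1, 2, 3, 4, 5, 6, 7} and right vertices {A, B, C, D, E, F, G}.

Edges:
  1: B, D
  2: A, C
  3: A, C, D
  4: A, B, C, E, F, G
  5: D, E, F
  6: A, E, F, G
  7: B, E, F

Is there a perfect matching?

A valid assignment of size 7: 1-D, 2-A, 3-C, 4-F, 5-E, 6-G, 7-B.
Every left vertex is matched, so this is a perfect matching.

Yes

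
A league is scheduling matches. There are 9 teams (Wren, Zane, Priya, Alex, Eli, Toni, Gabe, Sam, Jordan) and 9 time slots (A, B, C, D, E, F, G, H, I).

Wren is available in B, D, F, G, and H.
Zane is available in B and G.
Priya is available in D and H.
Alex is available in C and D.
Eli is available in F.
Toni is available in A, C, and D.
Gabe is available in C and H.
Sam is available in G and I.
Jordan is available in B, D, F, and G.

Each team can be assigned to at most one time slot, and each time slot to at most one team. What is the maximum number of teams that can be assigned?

For example, pair Wren–G, Zane–B, Priya–H, Alex–D, Eli–F, Toni–A, Gabe–C, Sam–I.
The set {Wren, Zane, Priya, Alex, Eli, Gabe, Jordan} has only 6 neighbours ({B, C, D, F, G, H}), so by Hall's theorem at most 8 of the 9 teams can be matched.

8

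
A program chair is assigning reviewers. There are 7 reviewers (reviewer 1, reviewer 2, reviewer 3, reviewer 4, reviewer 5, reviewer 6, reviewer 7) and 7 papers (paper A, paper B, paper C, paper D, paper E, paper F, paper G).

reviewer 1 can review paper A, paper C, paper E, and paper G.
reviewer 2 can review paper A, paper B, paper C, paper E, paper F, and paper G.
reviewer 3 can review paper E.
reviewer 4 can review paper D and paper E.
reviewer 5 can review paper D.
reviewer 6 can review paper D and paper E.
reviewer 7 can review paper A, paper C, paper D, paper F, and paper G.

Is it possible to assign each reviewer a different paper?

The set {reviewer 3, reviewer 4, reviewer 5, reviewer 6} has only 2 neighbours ({paper D, paper E}), so by Hall's theorem at most 5 of the 7 reviewers can be matched.
Hence no matching covers every reviewer.

No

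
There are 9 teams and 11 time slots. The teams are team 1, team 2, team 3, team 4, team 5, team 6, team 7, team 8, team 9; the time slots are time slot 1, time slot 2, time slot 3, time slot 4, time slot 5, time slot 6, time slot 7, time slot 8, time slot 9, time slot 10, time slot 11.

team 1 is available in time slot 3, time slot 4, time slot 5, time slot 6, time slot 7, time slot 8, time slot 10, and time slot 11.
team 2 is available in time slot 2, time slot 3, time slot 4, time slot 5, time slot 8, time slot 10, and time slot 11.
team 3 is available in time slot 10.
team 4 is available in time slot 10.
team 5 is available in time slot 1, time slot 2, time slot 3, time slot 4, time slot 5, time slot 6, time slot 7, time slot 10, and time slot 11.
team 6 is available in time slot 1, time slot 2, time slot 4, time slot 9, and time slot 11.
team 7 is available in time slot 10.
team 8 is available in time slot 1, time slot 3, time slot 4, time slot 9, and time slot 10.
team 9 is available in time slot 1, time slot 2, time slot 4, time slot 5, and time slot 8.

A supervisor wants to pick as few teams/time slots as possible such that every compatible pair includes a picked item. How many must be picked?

The 7 edges team 1–time slot 7, team 2–time slot 5, team 3–time slot 10, team 5–time slot 4, team 6–time slot 9, team 8–time slot 3, team 9–time slot 8 form a matching, so any vertex cover needs at least 7 vertices (one per matched edge).
Conversely {team 1, team 2, team 5, team 6, team 8, team 9, time slot 10} meets every edge and has exactly 7 vertices, so 7 is optimal.

7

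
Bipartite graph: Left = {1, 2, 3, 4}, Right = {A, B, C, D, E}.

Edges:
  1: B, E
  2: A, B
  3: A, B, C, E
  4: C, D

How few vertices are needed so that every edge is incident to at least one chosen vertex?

4

A maximum matching has 4 edges (e.g. 1–E, 2–A, 3–B, 4–C).
By König's theorem the minimum vertex cover has the same size. One such cover is {1, 2, 3, 4}.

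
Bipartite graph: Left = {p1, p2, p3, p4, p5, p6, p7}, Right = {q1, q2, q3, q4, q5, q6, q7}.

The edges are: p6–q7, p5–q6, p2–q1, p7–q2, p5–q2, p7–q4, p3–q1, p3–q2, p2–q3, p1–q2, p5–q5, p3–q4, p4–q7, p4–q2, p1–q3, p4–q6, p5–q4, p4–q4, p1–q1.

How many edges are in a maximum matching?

One maximum matching: p1→q3, p2→q1, p3→q4, p4→q6, p5→q5, p6→q7, p7→q2.
This saturates every left vertex, so 7 is the maximum.

7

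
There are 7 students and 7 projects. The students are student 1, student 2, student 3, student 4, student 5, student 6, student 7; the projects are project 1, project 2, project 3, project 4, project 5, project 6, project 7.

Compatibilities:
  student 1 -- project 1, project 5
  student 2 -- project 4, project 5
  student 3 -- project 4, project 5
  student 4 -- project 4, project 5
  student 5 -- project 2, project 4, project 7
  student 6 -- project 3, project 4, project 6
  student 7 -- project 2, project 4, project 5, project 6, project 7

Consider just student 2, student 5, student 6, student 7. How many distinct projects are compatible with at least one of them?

The union of neighbours of {student 2, student 5, student 6, student 7} is {project 2, project 3, project 4, project 5, project 6, project 7}, which has 6 elements.
Since |N(S)| = 6 ≥ |S| = 4, Hall's condition holds for this subset.

6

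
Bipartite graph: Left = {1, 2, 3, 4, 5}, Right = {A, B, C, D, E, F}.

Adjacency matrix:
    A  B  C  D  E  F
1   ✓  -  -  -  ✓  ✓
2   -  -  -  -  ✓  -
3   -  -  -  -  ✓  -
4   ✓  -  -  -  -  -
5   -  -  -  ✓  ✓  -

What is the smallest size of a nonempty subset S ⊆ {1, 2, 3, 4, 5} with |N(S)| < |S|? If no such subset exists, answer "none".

Take S = {2, 3}. Its neighbourhood is {E}, so |N(S)| = 1 < |S| = 2.
No single vertex violates Hall's condition since each has at least one neighbour, so 2 is the minimum.

2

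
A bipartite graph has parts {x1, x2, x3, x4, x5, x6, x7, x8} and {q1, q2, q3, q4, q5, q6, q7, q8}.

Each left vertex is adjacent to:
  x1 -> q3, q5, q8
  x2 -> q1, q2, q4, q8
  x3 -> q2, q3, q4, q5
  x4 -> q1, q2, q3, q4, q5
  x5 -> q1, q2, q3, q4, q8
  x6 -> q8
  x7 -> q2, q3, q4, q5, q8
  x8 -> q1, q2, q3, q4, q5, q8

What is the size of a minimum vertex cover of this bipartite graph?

6

A maximum matching has 6 edges (e.g. x1–q5, x2–q2, x3–q4, x4–q3, x5–q1, x6–q8).
By König's theorem the minimum vertex cover has the same size. One such cover is {q1, q2, q3, q4, q5, q8}.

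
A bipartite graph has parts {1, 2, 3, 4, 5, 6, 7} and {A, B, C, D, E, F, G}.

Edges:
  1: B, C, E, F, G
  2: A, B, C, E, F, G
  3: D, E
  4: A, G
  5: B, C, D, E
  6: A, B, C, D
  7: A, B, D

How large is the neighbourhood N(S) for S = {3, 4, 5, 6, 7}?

The union of neighbours of {3, 4, 5, 6, 7} is {A, B, C, D, E, G}, which has 6 elements.
Since |N(S)| = 6 ≥ |S| = 5, Hall's condition holds for this subset.

6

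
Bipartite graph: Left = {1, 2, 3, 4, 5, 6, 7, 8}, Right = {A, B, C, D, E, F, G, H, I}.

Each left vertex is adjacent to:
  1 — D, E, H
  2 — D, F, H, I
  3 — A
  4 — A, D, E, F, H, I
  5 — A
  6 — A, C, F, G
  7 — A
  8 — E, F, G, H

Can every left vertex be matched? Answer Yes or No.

The set {3, 5, 7} has only 1 neighbour ({A}), so by Hall's theorem at most 6 of the 8 left vertices can be matched.
Hence no matching covers every left vertex.

No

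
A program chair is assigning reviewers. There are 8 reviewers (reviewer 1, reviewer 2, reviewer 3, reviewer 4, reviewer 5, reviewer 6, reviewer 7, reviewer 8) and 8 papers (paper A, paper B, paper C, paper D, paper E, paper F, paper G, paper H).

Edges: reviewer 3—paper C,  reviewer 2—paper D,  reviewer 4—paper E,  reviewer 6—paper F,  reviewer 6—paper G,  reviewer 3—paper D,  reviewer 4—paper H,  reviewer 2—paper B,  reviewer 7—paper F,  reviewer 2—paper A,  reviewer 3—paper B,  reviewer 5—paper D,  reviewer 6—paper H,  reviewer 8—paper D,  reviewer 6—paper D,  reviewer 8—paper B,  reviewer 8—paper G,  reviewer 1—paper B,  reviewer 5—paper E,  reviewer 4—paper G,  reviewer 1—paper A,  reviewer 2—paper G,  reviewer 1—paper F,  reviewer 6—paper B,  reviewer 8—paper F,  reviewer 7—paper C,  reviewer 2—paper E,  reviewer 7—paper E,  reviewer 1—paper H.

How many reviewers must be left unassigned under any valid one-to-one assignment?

0

For example, pair reviewer 1-paper F, reviewer 2-paper A, reviewer 3-paper B, reviewer 4-paper H, reviewer 5-paper E, reviewer 6-paper G, reviewer 7-paper C, reviewer 8-paper D.
This saturates every reviewer, so 8 is the maximum.
That matches 8 of the 8, leaving 0 unmatched; no matching can do better.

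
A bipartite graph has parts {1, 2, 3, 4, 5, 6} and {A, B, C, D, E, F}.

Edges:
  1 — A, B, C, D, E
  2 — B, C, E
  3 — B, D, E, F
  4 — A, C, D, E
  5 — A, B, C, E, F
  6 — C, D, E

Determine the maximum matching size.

For example, pair 1-A, 2-C, 3-F, 4-D, 5-B, 6-E.
All 6 left vertices are matched, so no larger matching exists.

6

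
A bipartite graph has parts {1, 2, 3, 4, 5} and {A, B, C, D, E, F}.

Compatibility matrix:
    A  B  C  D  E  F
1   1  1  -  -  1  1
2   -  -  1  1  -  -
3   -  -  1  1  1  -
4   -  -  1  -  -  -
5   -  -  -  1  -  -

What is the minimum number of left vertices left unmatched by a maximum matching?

1

A valid assignment of size 4: 1-B, 2-D, 3-E, 4-C.
The set {2, 4, 5} has only 2 neighbours ({C, D}), so by Hall's theorem at most 4 of the 5 left vertices can be matched.
That matches 4 of the 5, leaving 1 unmatched; no matching can do better.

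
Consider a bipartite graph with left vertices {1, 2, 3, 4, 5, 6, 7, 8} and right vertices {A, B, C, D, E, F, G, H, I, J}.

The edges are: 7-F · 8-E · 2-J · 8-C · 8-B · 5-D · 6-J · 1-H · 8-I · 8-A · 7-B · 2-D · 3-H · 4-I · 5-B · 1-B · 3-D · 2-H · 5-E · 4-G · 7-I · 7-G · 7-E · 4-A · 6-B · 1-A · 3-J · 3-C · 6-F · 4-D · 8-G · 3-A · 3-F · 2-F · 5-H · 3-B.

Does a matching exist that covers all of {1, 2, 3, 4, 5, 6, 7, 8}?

Yes

One maximum matching: 1-A, 2-H, 3-F, 4-I, 5-B, 6-J, 7-E, 8-G.
Every left vertex is matched, so this matching saturates all of them.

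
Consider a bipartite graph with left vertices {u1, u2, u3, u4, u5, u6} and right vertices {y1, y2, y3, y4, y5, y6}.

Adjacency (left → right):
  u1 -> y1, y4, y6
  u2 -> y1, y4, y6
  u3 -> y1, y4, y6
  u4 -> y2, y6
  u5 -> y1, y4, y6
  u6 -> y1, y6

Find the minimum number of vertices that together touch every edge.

{u4, y1, y4, y6} is a vertex cover of size 4: every edge has an endpoint in this set.
No smaller cover exists because u1–y6, u2–y4, u3–y1, u4–y2 is a matching of size 4, and a cover must include an endpoint of each of these disjoint edges (König's theorem).

4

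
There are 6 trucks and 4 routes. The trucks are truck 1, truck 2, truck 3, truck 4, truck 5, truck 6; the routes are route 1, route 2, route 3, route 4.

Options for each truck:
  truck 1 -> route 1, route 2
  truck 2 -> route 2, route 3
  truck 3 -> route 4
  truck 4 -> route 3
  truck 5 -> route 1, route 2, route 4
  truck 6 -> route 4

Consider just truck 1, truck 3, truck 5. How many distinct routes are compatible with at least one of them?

3

The union of neighbours of {truck 1, truck 3, truck 5} is {route 1, route 2, route 4}, which has 3 elements.
Since |N(S)| = 3 ≥ |S| = 3, Hall's condition holds for this subset.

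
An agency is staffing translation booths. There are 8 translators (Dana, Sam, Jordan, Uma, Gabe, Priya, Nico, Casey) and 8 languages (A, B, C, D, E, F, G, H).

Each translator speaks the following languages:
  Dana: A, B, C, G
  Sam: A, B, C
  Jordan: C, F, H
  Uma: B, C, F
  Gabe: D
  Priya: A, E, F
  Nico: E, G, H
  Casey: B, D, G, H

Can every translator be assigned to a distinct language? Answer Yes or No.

Yes

For example, pair Dana–C, Sam–A, Jordan–H, Uma–F, Gabe–D, Priya–E, Nico–G, Casey–B.
All 8 translators are covered.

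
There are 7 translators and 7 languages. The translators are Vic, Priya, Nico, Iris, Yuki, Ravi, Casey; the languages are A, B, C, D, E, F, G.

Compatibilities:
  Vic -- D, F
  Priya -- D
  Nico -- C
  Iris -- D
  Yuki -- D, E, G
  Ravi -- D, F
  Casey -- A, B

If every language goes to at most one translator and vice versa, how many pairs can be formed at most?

One maximum matching: Vic–F, Priya–D, Nico–C, Yuki–E, Casey–B.
The set {Vic, Priya, Iris, Ravi} has only 2 neighbours ({D, F}), so by Hall's theorem at most 5 of the 7 translators can be matched.

5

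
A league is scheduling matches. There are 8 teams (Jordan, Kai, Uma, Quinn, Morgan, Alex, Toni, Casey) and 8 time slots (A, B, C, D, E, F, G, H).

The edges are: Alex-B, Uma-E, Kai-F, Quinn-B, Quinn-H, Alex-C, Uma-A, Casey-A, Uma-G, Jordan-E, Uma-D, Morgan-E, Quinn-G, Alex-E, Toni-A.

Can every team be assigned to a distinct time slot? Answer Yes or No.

No

The set {Jordan, Morgan, Toni, Casey} has only 2 neighbours ({A, E}), so by Hall's theorem at most 6 of the 8 teams can be matched.
Hence no matching covers every team.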